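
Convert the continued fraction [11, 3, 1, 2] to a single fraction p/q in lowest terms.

124/11

Fold from the inside: start with 2/1.
  1 + 1/2 = 3/2
  3 + 2/3 = 11/3
  11 + 3/11 = 124/11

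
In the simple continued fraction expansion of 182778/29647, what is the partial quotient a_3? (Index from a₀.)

182778 = 6·29647 + 4896   →  a_0 = 6
29647 = 6·4896 + 271   →  a_1 = 6
4896 = 18·271 + 18   →  a_2 = 18
271 = 15·18 + 1   →  a_3 = 15

15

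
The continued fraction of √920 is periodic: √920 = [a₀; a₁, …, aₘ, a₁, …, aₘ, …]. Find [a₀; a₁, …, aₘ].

[30; 3, 60]

a₀ = ⌊√920⌋ = 30.
With m₀=0, d₀=1 and mₖ₊₁ = dₖaₖ − mₖ, dₖ₊₁ = (n − mₖ₊₁²)/dₖ, aₖ₊₁ = ⌊(a₀+mₖ₊₁)/dₖ₊₁⌋:
  k=1: m=30, d=20, a=3
  k=2: m=30, d=1, a=60
d=1 and a=2a₀=60 at k=2, so the next step gives (m, d) = (30, 20) again — its k=1 value — and the period has length 2.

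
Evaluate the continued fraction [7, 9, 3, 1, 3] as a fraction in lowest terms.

988/139

Using pₖ = aₖpₖ₋₁ + pₖ₋₂ and qₖ = aₖqₖ₋₁ + qₖ₋₂:
  k=0: a=7, p=7, q=1
  k=1: a=9, p=64, q=9
  k=2: a=3, p=199, q=28
  k=3: a=1, p=263, q=37
  k=4: a=3, p=988, q=139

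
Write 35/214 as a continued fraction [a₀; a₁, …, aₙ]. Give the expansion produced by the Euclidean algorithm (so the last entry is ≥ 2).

35 = 0*214 + 35
214 = 6*35 + 4
35 = 8*4 + 3
4 = 1*3 + 1
3 = 3*1 + 0  (stop)
So 35/214 = [0; 6, 8, 1, 3].

[0; 6, 8, 1, 3]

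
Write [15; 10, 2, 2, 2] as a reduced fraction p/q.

Using pₖ = aₖpₖ₋₁ + pₖ₋₂ and qₖ = aₖqₖ₋₁ + qₖ₋₂:
  k=0: a=15, p=15, q=1
  k=1: a=10, p=151, q=10
  k=2: a=2, p=317, q=21
  k=3: a=2, p=785, q=52
  k=4: a=2, p=1887, q=125

1887/125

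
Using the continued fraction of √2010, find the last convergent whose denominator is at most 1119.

24165/539

√2010 = [44; 1, 4, 1, 88, …] (period length 4).
Convergents:
  p_0/q_0 = 44/1
  p_1/q_1 = 45/1
  p_2/q_2 = 224/5
  p_3/q_3 = 269/6
  p_4/q_4 = 23896/533
  p_5/q_5 = 24165/539
  p_6/q_6 = 120556/2689
q_5 = 539 ≤ 1119 < 2689 = q_6, so the answer is 24165/539.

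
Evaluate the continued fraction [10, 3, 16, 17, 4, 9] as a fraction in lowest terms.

Fold from the inside: start with 9/1.
  4 + 1/9 = 37/9
  17 + 9/37 = 638/37
  16 + 37/638 = 10245/638
  3 + 638/10245 = 31373/10245
  10 + 10245/31373 = 323975/31373

323975/31373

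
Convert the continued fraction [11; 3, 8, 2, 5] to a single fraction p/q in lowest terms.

3283/290

Fold from the inside: start with 5/1.
  2 + 1/5 = 11/5
  8 + 5/11 = 93/11
  3 + 11/93 = 290/93
  11 + 93/290 = 3283/290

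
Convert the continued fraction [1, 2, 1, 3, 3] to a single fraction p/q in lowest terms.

49/36

Using pₖ = aₖpₖ₋₁ + pₖ₋₂ and qₖ = aₖqₖ₋₁ + qₖ₋₂:
  k=0: a=1, p=1, q=1
  k=1: a=2, p=3, q=2
  k=2: a=1, p=4, q=3
  k=3: a=3, p=15, q=11
  k=4: a=3, p=49, q=36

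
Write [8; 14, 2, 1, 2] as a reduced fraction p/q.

Using pₖ = aₖpₖ₋₁ + pₖ₋₂ and qₖ = aₖqₖ₋₁ + qₖ₋₂:
  k=0: a=8, p=8, q=1
  k=1: a=14, p=113, q=14
  k=2: a=2, p=234, q=29
  k=3: a=1, p=347, q=43
  k=4: a=2, p=928, q=115

928/115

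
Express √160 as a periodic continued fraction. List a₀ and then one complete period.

a₀ = ⌊√160⌋ = 12.
With m₀=0, d₀=1 and mₖ₊₁ = dₖaₖ − mₖ, dₖ₊₁ = (n − mₖ₊₁²)/dₖ, aₖ₊₁ = ⌊(a₀+mₖ₊₁)/dₖ₊₁⌋:
  k=1: m=12, d=16, a=1
  k=2: m=4, d=9, a=1
  k=3: m=5, d=15, a=1
  k=4: m=10, d=4, a=5
  k=5: m=10, d=15, a=1
  k=6: m=5, d=9, a=1
  k=7: m=4, d=16, a=1
  k=8: m=12, d=1, a=24
d=1 and a=2a₀=24 at k=8, so the next step gives (m, d) = (12, 16) again — its k=1 value — and the period has length 8.

[12; 1, 1, 1, 5, 1, 1, 1, 24]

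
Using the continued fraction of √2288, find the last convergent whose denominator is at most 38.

287/6

√2288 = [47; 1, 4, 1, 94, …] (period length 4).
Convergents:
  p_0/q_0 = 47/1
  p_1/q_1 = 48/1
  p_2/q_2 = 239/5
  p_3/q_3 = 287/6
  p_4/q_4 = 27217/569
q_3 = 6 ≤ 38 < 569 = q_4, so the answer is 287/6.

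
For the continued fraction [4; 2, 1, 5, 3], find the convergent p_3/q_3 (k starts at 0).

74/17

Using pₖ = aₖpₖ₋₁ + pₖ₋₂, qₖ = aₖqₖ₋₁ + qₖ₋₂ (with p₋₁=1, p₋₂=0, q₋₁=0, q₋₂=1):
  k=0: a=4, p=4, q=1
  k=1: a=2, p=9, q=2
  k=2: a=1, p=13, q=3
  k=3: a=5, p=74, q=17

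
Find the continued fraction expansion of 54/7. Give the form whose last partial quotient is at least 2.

[7; 1, 2, 2]

54 = 7×7 + 5
7 = 1×5 + 2
5 = 2×2 + 1
2 = 2×1 + 0  (stop)
So 54/7 = [7; 1, 2, 2].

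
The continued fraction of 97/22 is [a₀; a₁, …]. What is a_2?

2

97 = 4·22 + 9   →  a_0 = 4
22 = 2·9 + 4   →  a_1 = 2
9 = 2·4 + 1   →  a_2 = 2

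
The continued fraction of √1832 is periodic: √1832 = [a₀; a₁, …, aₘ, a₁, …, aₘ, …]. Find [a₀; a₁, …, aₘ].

[42; 1, 4, 21, 4, 1, 84]

a₀ = ⌊√1832⌋ = 42.
With m₀=0, d₀=1 and mₖ₊₁ = dₖaₖ − mₖ, dₖ₊₁ = (n − mₖ₊₁²)/dₖ, aₖ₊₁ = ⌊(a₀+mₖ₊₁)/dₖ₊₁⌋:
  k=1: m=42, d=68, a=1
  k=2: m=26, d=17, a=4
  k=3: m=42, d=4, a=21
  k=4: m=42, d=17, a=4
  k=5: m=26, d=68, a=1
  k=6: m=42, d=1, a=84
d=1 and a=2a₀=84 at k=6, so the next step gives (m, d) = (42, 68) again — its k=1 value — and the period has length 6.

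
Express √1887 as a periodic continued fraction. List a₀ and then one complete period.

a₀ = ⌊√1887⌋ = 43.
With m₀=0, d₀=1 and mₖ₊₁ = dₖaₖ − mₖ, dₖ₊₁ = (n − mₖ₊₁²)/dₖ, aₖ₊₁ = ⌊(a₀+mₖ₊₁)/dₖ₊₁⌋:
  k=1: m=43, d=38, a=2
  k=2: m=33, d=21, a=3
  k=3: m=30, d=47, a=1
  k=4: m=17, d=34, a=1
  k=5: m=17, d=47, a=1
  k=6: m=30, d=21, a=3
  k=7: m=33, d=38, a=2
  k=8: m=43, d=1, a=86
d=1 and a=2a₀=86 at k=8, so the next step gives (m, d) = (43, 38) again — its k=1 value — and the period has length 8.

[43; 2, 3, 1, 1, 1, 3, 2, 86]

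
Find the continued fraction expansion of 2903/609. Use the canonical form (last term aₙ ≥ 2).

2903 = 4·609 + 467
609 = 1·467 + 142
467 = 3·142 + 41
142 = 3·41 + 19
41 = 2·19 + 3
19 = 6·3 + 1
3 = 3·1 + 0  (stop)
So 2903/609 = [4; 1, 3, 3, 2, 6, 3].

[4; 1, 3, 3, 2, 6, 3]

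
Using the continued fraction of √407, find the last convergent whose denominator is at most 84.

464/23

√407 = [20; 5, 1, 2, 1, 5, 40, …] (period length 6).
Convergents:
  p_0/q_0 = 20/1
  p_1/q_1 = 101/5
  p_2/q_2 = 121/6
  p_3/q_3 = 343/17
  p_4/q_4 = 464/23
  p_5/q_5 = 2663/132
q_4 = 23 ≤ 84 < 132 = q_5, so the answer is 464/23.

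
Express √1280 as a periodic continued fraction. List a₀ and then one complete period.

a₀ = ⌊√1280⌋ = 35.

[35; 1, 3, 2, 17, 2, 3, 1, 70]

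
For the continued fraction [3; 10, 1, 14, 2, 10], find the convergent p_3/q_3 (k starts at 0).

507/164

Using pₖ = aₖpₖ₋₁ + pₖ₋₂, qₖ = aₖqₖ₋₁ + qₖ₋₂ (with p₋₁=1, p₋₂=0, q₋₁=0, q₋₂=1):
  k=0: a=3, p=3, q=1
  k=1: a=10, p=31, q=10
  k=2: a=1, p=34, q=11
  k=3: a=14, p=507, q=164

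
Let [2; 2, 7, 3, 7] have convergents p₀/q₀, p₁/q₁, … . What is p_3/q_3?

116/47

Using pₖ = aₖpₖ₋₁ + pₖ₋₂, qₖ = aₖqₖ₋₁ + qₖ₋₂ (with p₋₁=1, p₋₂=0, q₋₁=0, q₋₂=1):
  k=0: a=2, p=2, q=1
  k=1: a=2, p=5, q=2
  k=2: a=7, p=37, q=15
  k=3: a=3, p=116, q=47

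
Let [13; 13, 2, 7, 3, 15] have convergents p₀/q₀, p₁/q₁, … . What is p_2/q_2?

353/27

Using pₖ = aₖpₖ₋₁ + pₖ₋₂, qₖ = aₖqₖ₋₁ + qₖ₋₂ (with p₋₁=1, p₋₂=0, q₋₁=0, q₋₂=1):
  k=0: a=13, p=13, q=1
  k=1: a=13, p=170, q=13
  k=2: a=2, p=353, q=27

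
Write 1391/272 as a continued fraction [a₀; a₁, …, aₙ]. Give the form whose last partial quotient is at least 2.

1391 = 5*272 + 31
272 = 8*31 + 24
31 = 1*24 + 7
24 = 3*7 + 3
7 = 2*3 + 1
3 = 3*1 + 0  (stop)
So 1391/272 = [5; 8, 1, 3, 2, 3].

[5; 8, 1, 3, 2, 3]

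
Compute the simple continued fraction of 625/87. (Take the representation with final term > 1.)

[7; 5, 2, 3, 2]

625 = 7*87 + 16
87 = 5*16 + 7
16 = 2*7 + 2
7 = 3*2 + 1
2 = 2*1 + 0  (stop)
So 625/87 = [7; 5, 2, 3, 2].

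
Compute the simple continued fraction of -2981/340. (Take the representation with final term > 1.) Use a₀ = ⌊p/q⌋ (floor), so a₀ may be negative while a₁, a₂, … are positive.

-2981 = -9*340 + 79
340 = 4*79 + 24
79 = 3*24 + 7
24 = 3*7 + 3
7 = 2*3 + 1
3 = 3*1 + 0  (stop)
So -2981/340 = [-9; 4, 3, 3, 2, 3].

[-9; 4, 3, 3, 2, 3]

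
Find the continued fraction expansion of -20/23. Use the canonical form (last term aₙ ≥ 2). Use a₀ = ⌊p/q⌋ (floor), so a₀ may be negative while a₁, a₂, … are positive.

-20 = -1×23 + 3
23 = 7×3 + 2
3 = 1×2 + 1
2 = 2×1 + 0  (stop)
So -20/23 = [-1; 7, 1, 2].

[-1; 7, 1, 2]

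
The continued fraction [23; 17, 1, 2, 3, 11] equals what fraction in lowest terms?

46113/2000

Using pₖ = aₖpₖ₋₁ + pₖ₋₂ and qₖ = aₖqₖ₋₁ + qₖ₋₂:
  k=0: a=23, p=23, q=1
  k=1: a=17, p=392, q=17
  k=2: a=1, p=415, q=18
  k=3: a=2, p=1222, q=53
  k=4: a=3, p=4081, q=177
  k=5: a=11, p=46113, q=2000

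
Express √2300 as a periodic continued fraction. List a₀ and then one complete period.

[47; 1, 22, 1, 94]

a₀ = ⌊√2300⌋ = 47.
With m₀=0, d₀=1 and mₖ₊₁ = dₖaₖ − mₖ, dₖ₊₁ = (n − mₖ₊₁²)/dₖ, aₖ₊₁ = ⌊(a₀+mₖ₊₁)/dₖ₊₁⌋:
  k=1: m=47, d=91, a=1
  k=2: m=44, d=4, a=22
  k=3: m=44, d=91, a=1
  k=4: m=47, d=1, a=94
d=1 and a=2a₀=94 at k=4, so the next step gives (m, d) = (47, 91) again — its k=1 value — and the period has length 4.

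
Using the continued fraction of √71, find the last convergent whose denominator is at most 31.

√71 = [8; 2, 2, 1, 7, 1, 2, 2, 16, …] (period length 8).
Convergents:
  p_0/q_0 = 8/1
  p_1/q_1 = 17/2
  p_2/q_2 = 42/5
  p_3/q_3 = 59/7
  p_4/q_4 = 455/54
q_3 = 7 ≤ 31 < 54 = q_4, so the answer is 59/7.

59/7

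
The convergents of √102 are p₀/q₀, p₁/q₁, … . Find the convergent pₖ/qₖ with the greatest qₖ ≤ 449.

2030/201

√102 = [10; 10, 20, …] (period length 2).
Convergents:
  p_0/q_0 = 10/1
  p_1/q_1 = 101/10
  p_2/q_2 = 2030/201
  p_3/q_3 = 20401/2020
q_2 = 201 ≤ 449 < 2020 = q_3, so the answer is 2030/201.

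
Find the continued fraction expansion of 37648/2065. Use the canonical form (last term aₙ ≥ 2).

37648 = 18*2065 + 478
2065 = 4*478 + 153
478 = 3*153 + 19
153 = 8*19 + 1
19 = 19*1 + 0  (stop)
So 37648/2065 = [18; 4, 3, 8, 19].

[18; 4, 3, 8, 19]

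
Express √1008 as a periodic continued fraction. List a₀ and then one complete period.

a₀ = ⌊√1008⌋ = 31.
With m₀=0, d₀=1 and mₖ₊₁ = dₖaₖ − mₖ, dₖ₊₁ = (n − mₖ₊₁²)/dₖ, aₖ₊₁ = ⌊(a₀+mₖ₊₁)/dₖ₊₁⌋:
  k=1: m=31, d=47, a=1
  k=2: m=16, d=16, a=2
  k=3: m=16, d=47, a=1
  k=4: m=31, d=1, a=62
d=1 and a=2a₀=62 at k=4, so the next step gives (m, d) = (31, 47) again — its k=1 value — and the period has length 4.

[31; 1, 2, 1, 62]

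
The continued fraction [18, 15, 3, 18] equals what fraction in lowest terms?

15229/843

Fold from the inside: start with 18/1.
  3 + 1/18 = 55/18
  15 + 18/55 = 843/55
  18 + 55/843 = 15229/843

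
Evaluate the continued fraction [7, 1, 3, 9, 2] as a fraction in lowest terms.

605/78

Fold from the inside: start with 2/1.
  9 + 1/2 = 19/2
  3 + 2/19 = 59/19
  1 + 19/59 = 78/59
  7 + 59/78 = 605/78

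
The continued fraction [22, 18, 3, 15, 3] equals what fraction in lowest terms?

Fold from the inside: start with 3/1.
  15 + 1/3 = 46/3
  3 + 3/46 = 141/46
  18 + 46/141 = 2584/141
  22 + 141/2584 = 56989/2584

56989/2584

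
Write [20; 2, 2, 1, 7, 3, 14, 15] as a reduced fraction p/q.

744917/36469

Fold from the inside: start with 15/1.
  14 + 1/15 = 211/15
  3 + 15/211 = 648/211
  7 + 211/648 = 4747/648
  1 + 648/4747 = 5395/4747
  2 + 4747/5395 = 15537/5395
  2 + 5395/15537 = 36469/15537
  20 + 15537/36469 = 744917/36469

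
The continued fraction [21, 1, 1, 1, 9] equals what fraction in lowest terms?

628/29

Using pₖ = aₖpₖ₋₁ + pₖ₋₂ and qₖ = aₖqₖ₋₁ + qₖ₋₂:
  k=0: a=21, p=21, q=1
  k=1: a=1, p=22, q=1
  k=2: a=1, p=43, q=2
  k=3: a=1, p=65, q=3
  k=4: a=9, p=628, q=29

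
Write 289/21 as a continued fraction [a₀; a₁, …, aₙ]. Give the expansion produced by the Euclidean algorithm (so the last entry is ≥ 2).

289 = 13×21 + 16
21 = 1×16 + 5
16 = 3×5 + 1
5 = 5×1 + 0  (stop)
So 289/21 = [13; 1, 3, 5].

[13; 1, 3, 5]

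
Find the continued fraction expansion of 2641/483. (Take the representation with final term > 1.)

2641 = 5·483 + 226
483 = 2·226 + 31
226 = 7·31 + 9
31 = 3·9 + 4
9 = 2·4 + 1
4 = 4·1 + 0  (stop)
So 2641/483 = [5; 2, 7, 3, 2, 4].

[5; 2, 7, 3, 2, 4]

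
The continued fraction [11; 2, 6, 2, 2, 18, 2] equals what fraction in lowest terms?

Fold from the inside: start with 2/1.
  18 + 1/2 = 37/2
  2 + 2/37 = 76/37
  2 + 37/76 = 189/76
  6 + 76/189 = 1210/189
  2 + 189/1210 = 2609/1210
  11 + 1210/2609 = 29909/2609

29909/2609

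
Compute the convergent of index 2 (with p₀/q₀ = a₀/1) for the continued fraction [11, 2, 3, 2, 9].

80/7

Using pₖ = aₖpₖ₋₁ + pₖ₋₂, qₖ = aₖqₖ₋₁ + qₖ₋₂ (with p₋₁=1, p₋₂=0, q₋₁=0, q₋₂=1):
  k=0: a=11, p=11, q=1
  k=1: a=2, p=23, q=2
  k=2: a=3, p=80, q=7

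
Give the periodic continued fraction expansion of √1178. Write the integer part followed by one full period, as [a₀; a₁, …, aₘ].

a₀ = ⌊√1178⌋ = 34.
With m₀=0, d₀=1 and mₖ₊₁ = dₖaₖ − mₖ, dₖ₊₁ = (n − mₖ₊₁²)/dₖ, aₖ₊₁ = ⌊(a₀+mₖ₊₁)/dₖ₊₁⌋:
  k=1: m=34, d=22, a=3
  k=2: m=32, d=7, a=9
  k=3: m=31, d=31, a=2
  k=4: m=31, d=7, a=9
  k=5: m=32, d=22, a=3
  k=6: m=34, d=1, a=68
d=1 and a=2a₀=68 at k=6, so the next step gives (m, d) = (34, 22) again — its k=1 value — and the period has length 6.

[34; 3, 9, 2, 9, 3, 68]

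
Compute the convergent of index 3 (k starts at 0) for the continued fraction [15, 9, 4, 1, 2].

695/46

Using pₖ = aₖpₖ₋₁ + pₖ₋₂, qₖ = aₖqₖ₋₁ + qₖ₋₂ (with p₋₁=1, p₋₂=0, q₋₁=0, q₋₂=1):
  k=0: a=15, p=15, q=1
  k=1: a=9, p=136, q=9
  k=2: a=4, p=559, q=37
  k=3: a=1, p=695, q=46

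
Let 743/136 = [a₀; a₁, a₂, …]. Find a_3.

743 = 5·136 + 63   →  a_0 = 5
136 = 2·63 + 10   →  a_1 = 2
63 = 6·10 + 3   →  a_2 = 6
10 = 3·3 + 1   →  a_3 = 3

3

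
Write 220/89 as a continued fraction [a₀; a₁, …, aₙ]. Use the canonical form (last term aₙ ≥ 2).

[2; 2, 8, 2, 2]

220 = 2*89 + 42
89 = 2*42 + 5
42 = 8*5 + 2
5 = 2*2 + 1
2 = 2*1 + 0  (stop)
So 220/89 = [2; 2, 8, 2, 2].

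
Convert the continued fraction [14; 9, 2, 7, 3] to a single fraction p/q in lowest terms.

6277/445

Using pₖ = aₖpₖ₋₁ + pₖ₋₂ and qₖ = aₖqₖ₋₁ + qₖ₋₂:
  k=0: a=14, p=14, q=1
  k=1: a=9, p=127, q=9
  k=2: a=2, p=268, q=19
  k=3: a=7, p=2003, q=142
  k=4: a=3, p=6277, q=445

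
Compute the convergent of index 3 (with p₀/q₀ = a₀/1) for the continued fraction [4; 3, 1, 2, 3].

Using pₖ = aₖpₖ₋₁ + pₖ₋₂, qₖ = aₖqₖ₋₁ + qₖ₋₂ (with p₋₁=1, p₋₂=0, q₋₁=0, q₋₂=1):
  k=0: a=4, p=4, q=1
  k=1: a=3, p=13, q=3
  k=2: a=1, p=17, q=4
  k=3: a=2, p=47, q=11

47/11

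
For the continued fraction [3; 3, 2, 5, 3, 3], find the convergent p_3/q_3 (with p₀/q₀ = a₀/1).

Using pₖ = aₖpₖ₋₁ + pₖ₋₂, qₖ = aₖqₖ₋₁ + qₖ₋₂ (with p₋₁=1, p₋₂=0, q₋₁=0, q₋₂=1):
  k=0: a=3, p=3, q=1
  k=1: a=3, p=10, q=3
  k=2: a=2, p=23, q=7
  k=3: a=5, p=125, q=38

125/38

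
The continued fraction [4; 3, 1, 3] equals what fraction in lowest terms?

Fold from the inside: start with 3/1.
  1 + 1/3 = 4/3
  3 + 3/4 = 15/4
  4 + 4/15 = 64/15

64/15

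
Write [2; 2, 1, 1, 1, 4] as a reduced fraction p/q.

Fold from the inside: start with 4/1.
  1 + 1/4 = 5/4
  1 + 4/5 = 9/5
  1 + 5/9 = 14/9
  2 + 9/14 = 37/14
  2 + 14/37 = 88/37

88/37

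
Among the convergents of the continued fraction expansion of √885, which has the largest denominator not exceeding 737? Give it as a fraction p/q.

21211/713

√885 = [29; 1, 2, 1, 58, …] (period length 4).
Convergents:
  p_0/q_0 = 29/1
  p_1/q_1 = 30/1
  p_2/q_2 = 89/3
  p_3/q_3 = 119/4
  p_4/q_4 = 6991/235
  p_5/q_5 = 7110/239
  p_6/q_6 = 21211/713
  p_7/q_7 = 28321/952
q_6 = 713 ≤ 737 < 952 = q_7, so the answer is 21211/713.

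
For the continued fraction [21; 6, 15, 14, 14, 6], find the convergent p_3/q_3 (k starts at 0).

27091/1280

Using pₖ = aₖpₖ₋₁ + pₖ₋₂, qₖ = aₖqₖ₋₁ + qₖ₋₂ (with p₋₁=1, p₋₂=0, q₋₁=0, q₋₂=1):
  k=0: a=21, p=21, q=1
  k=1: a=6, p=127, q=6
  k=2: a=15, p=1926, q=91
  k=3: a=14, p=27091, q=1280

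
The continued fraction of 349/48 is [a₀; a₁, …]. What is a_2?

349 = 7·48 + 13   →  a_0 = 7
48 = 3·13 + 9   →  a_1 = 3
13 = 1·9 + 4   →  a_2 = 1

1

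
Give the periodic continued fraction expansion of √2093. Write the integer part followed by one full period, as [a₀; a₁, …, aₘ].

a₀ = ⌊√2093⌋ = 45.
With m₀=0, d₀=1 and mₖ₊₁ = dₖaₖ − mₖ, dₖ₊₁ = (n − mₖ₊₁²)/dₖ, aₖ₊₁ = ⌊(a₀+mₖ₊₁)/dₖ₊₁⌋:
  k=1: m=45, d=68, a=1
  k=2: m=23, d=23, a=2
  k=3: m=23, d=68, a=1
  k=4: m=45, d=1, a=90
d=1 and a=2a₀=90 at k=4, so the next step gives (m, d) = (45, 68) again — its k=1 value — and the period has length 4.

[45; 1, 2, 1, 90]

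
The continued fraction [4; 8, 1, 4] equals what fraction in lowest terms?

Using pₖ = aₖpₖ₋₁ + pₖ₋₂ and qₖ = aₖqₖ₋₁ + qₖ₋₂:
  k=0: a=4, p=4, q=1
  k=1: a=8, p=33, q=8
  k=2: a=1, p=37, q=9
  k=3: a=4, p=181, q=44

181/44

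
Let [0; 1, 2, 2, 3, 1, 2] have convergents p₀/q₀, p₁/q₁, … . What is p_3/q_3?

Using pₖ = aₖpₖ₋₁ + pₖ₋₂, qₖ = aₖqₖ₋₁ + qₖ₋₂ (with p₋₁=1, p₋₂=0, q₋₁=0, q₋₂=1):
  k=0: a=0, p=0, q=1
  k=1: a=1, p=1, q=1
  k=2: a=2, p=2, q=3
  k=3: a=2, p=5, q=7

5/7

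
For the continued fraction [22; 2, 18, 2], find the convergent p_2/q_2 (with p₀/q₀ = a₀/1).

832/37

Using pₖ = aₖpₖ₋₁ + pₖ₋₂, qₖ = aₖqₖ₋₁ + qₖ₋₂ (with p₋₁=1, p₋₂=0, q₋₁=0, q₋₂=1):
  k=0: a=22, p=22, q=1
  k=1: a=2, p=45, q=2
  k=2: a=18, p=832, q=37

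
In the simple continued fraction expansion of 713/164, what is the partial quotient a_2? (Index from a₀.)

713 = 4·164 + 57   →  a_0 = 4
164 = 2·57 + 50   →  a_1 = 2
57 = 1·50 + 7   →  a_2 = 1

1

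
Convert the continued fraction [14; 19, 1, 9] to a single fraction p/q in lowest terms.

Using pₖ = aₖpₖ₋₁ + pₖ₋₂ and qₖ = aₖqₖ₋₁ + qₖ₋₂:
  k=0: a=14, p=14, q=1
  k=1: a=19, p=267, q=19
  k=2: a=1, p=281, q=20
  k=3: a=9, p=2796, q=199

2796/199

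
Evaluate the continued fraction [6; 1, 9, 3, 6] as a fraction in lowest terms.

1353/196

Using pₖ = aₖpₖ₋₁ + pₖ₋₂ and qₖ = aₖqₖ₋₁ + qₖ₋₂:
  k=0: a=6, p=6, q=1
  k=1: a=1, p=7, q=1
  k=2: a=9, p=69, q=10
  k=3: a=3, p=214, q=31
  k=4: a=6, p=1353, q=196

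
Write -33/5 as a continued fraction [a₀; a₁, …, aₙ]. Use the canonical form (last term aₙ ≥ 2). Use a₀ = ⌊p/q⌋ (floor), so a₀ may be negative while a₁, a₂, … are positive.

-33 = -7×5 + 2
5 = 2×2 + 1
2 = 2×1 + 0  (stop)
So -33/5 = [-7; 2, 2].

[-7; 2, 2]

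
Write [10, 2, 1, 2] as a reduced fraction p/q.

83/8

Fold from the inside: start with 2/1.
  1 + 1/2 = 3/2
  2 + 2/3 = 8/3
  10 + 3/8 = 83/8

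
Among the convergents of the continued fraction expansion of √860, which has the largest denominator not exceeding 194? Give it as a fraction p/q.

3871/132

√860 = [29; 3, 14, 3, 58, …] (period length 4).
Convergents:
  p_0/q_0 = 29/1
  p_1/q_1 = 88/3
  p_2/q_2 = 1261/43
  p_3/q_3 = 3871/132
  p_4/q_4 = 225779/7699
q_3 = 132 ≤ 194 < 7699 = q_4, so the answer is 3871/132.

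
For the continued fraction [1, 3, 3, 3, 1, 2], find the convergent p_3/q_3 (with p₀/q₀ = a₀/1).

43/33

Using pₖ = aₖpₖ₋₁ + pₖ₋₂, qₖ = aₖqₖ₋₁ + qₖ₋₂ (with p₋₁=1, p₋₂=0, q₋₁=0, q₋₂=1):
  k=0: a=1, p=1, q=1
  k=1: a=3, p=4, q=3
  k=2: a=3, p=13, q=10
  k=3: a=3, p=43, q=33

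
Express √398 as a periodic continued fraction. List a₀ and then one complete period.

a₀ = ⌊√398⌋ = 19.
With m₀=0, d₀=1 and mₖ₊₁ = dₖaₖ − mₖ, dₖ₊₁ = (n − mₖ₊₁²)/dₖ, aₖ₊₁ = ⌊(a₀+mₖ₊₁)/dₖ₊₁⌋:
  k=1: m=19, d=37, a=1
  k=2: m=18, d=2, a=18
  k=3: m=18, d=37, a=1
  k=4: m=19, d=1, a=38
d=1 and a=2a₀=38 at k=4, so the next step gives (m, d) = (19, 37) again — its k=1 value — and the period has length 4.

[19; 1, 18, 1, 38]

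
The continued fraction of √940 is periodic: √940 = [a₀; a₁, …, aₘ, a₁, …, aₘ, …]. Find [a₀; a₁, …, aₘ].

a₀ = ⌊√940⌋ = 30.
With m₀=0, d₀=1 and mₖ₊₁ = dₖaₖ − mₖ, dₖ₊₁ = (n − mₖ₊₁²)/dₖ, aₖ₊₁ = ⌊(a₀+mₖ₊₁)/dₖ₊₁⌋:
  k=1: m=30, d=40, a=1
  k=2: m=10, d=21, a=1
  k=3: m=11, d=39, a=1
  k=4: m=28, d=4, a=14
  k=5: m=28, d=39, a=1
  k=6: m=11, d=21, a=1
  k=7: m=10, d=40, a=1
  k=8: m=30, d=1, a=60
d=1 and a=2a₀=60 at k=8, so the next step gives (m, d) = (30, 40) again — its k=1 value — and the period has length 8.

[30; 1, 1, 1, 14, 1, 1, 1, 60]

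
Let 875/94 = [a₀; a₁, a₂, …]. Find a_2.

875 = 9·94 + 29   →  a_0 = 9
94 = 3·29 + 7   →  a_1 = 3
29 = 4·7 + 1   →  a_2 = 4

4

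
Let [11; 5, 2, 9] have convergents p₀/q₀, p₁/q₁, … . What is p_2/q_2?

Using pₖ = aₖpₖ₋₁ + pₖ₋₂, qₖ = aₖqₖ₋₁ + qₖ₋₂ (with p₋₁=1, p₋₂=0, q₋₁=0, q₋₂=1):
  k=0: a=11, p=11, q=1
  k=1: a=5, p=56, q=5
  k=2: a=2, p=123, q=11

123/11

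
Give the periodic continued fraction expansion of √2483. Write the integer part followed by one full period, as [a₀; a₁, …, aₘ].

a₀ = ⌊√2483⌋ = 49.
With m₀=0, d₀=1 and mₖ₊₁ = dₖaₖ − mₖ, dₖ₊₁ = (n − mₖ₊₁²)/dₖ, aₖ₊₁ = ⌊(a₀+mₖ₊₁)/dₖ₊₁⌋:
  k=1: m=49, d=82, a=1
  k=2: m=33, d=17, a=4
  k=3: m=35, d=74, a=1
  k=4: m=39, d=13, a=6
  k=5: m=39, d=74, a=1
  k=6: m=35, d=17, a=4
  k=7: m=33, d=82, a=1
  k=8: m=49, d=1, a=98
d=1 and a=2a₀=98 at k=8, so the next step gives (m, d) = (49, 82) again — its k=1 value — and the period has length 8.

[49; 1, 4, 1, 6, 1, 4, 1, 98]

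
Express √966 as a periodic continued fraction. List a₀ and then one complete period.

[31; 12, 2, 2, 2, 12, 62]

a₀ = ⌊√966⌋ = 31.
With m₀=0, d₀=1 and mₖ₊₁ = dₖaₖ − mₖ, dₖ₊₁ = (n − mₖ₊₁²)/dₖ, aₖ₊₁ = ⌊(a₀+mₖ₊₁)/dₖ₊₁⌋:
  k=1: m=31, d=5, a=12
  k=2: m=29, d=25, a=2
  k=3: m=21, d=21, a=2
  k=4: m=21, d=25, a=2
  k=5: m=29, d=5, a=12
  k=6: m=31, d=1, a=62
d=1 and a=2a₀=62 at k=6, so the next step gives (m, d) = (31, 5) again — its k=1 value — and the period has length 6.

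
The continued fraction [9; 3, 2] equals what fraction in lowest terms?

Using pₖ = aₖpₖ₋₁ + pₖ₋₂ and qₖ = aₖqₖ₋₁ + qₖ₋₂:
  k=0: a=9, p=9, q=1
  k=1: a=3, p=28, q=3
  k=2: a=2, p=65, q=7

65/7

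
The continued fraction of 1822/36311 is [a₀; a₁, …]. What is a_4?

1822 = 0·36311 + 1822   →  a_0 = 0
36311 = 19·1822 + 1693   →  a_1 = 19
1822 = 1·1693 + 129   →  a_2 = 1
1693 = 13·129 + 16   →  a_3 = 13
129 = 8·16 + 1   →  a_4 = 8

8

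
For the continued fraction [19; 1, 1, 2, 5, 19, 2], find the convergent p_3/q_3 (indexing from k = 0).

98/5

Using pₖ = aₖpₖ₋₁ + pₖ₋₂, qₖ = aₖqₖ₋₁ + qₖ₋₂ (with p₋₁=1, p₋₂=0, q₋₁=0, q₋₂=1):
  k=0: a=19, p=19, q=1
  k=1: a=1, p=20, q=1
  k=2: a=1, p=39, q=2
  k=3: a=2, p=98, q=5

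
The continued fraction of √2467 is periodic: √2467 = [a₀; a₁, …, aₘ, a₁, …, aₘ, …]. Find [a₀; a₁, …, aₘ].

[49; 1, 2, 49, 2, 1, 98]

a₀ = ⌊√2467⌋ = 49.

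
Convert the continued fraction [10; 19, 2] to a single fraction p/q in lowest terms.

Fold from the inside: start with 2/1.
  19 + 1/2 = 39/2
  10 + 2/39 = 392/39

392/39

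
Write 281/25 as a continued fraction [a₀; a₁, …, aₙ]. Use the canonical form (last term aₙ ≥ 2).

[11; 4, 6]

281 = 11×25 + 6
25 = 4×6 + 1
6 = 6×1 + 0  (stop)
So 281/25 = [11; 4, 6].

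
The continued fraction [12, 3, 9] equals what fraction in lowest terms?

Using pₖ = aₖpₖ₋₁ + pₖ₋₂ and qₖ = aₖqₖ₋₁ + qₖ₋₂:
  k=0: a=12, p=12, q=1
  k=1: a=3, p=37, q=3
  k=2: a=9, p=345, q=28

345/28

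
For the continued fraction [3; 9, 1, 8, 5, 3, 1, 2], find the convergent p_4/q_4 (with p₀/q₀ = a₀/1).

1411/455

Using pₖ = aₖpₖ₋₁ + pₖ₋₂, qₖ = aₖqₖ₋₁ + qₖ₋₂ (with p₋₁=1, p₋₂=0, q₋₁=0, q₋₂=1):
  k=0: a=3, p=3, q=1
  k=1: a=9, p=28, q=9
  k=2: a=1, p=31, q=10
  k=3: a=8, p=276, q=89
  k=4: a=5, p=1411, q=455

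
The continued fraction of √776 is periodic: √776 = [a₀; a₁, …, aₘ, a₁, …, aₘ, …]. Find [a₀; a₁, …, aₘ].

[27; 1, 5, 1, 54]

a₀ = ⌊√776⌋ = 27.
With m₀=0, d₀=1 and mₖ₊₁ = dₖaₖ − mₖ, dₖ₊₁ = (n − mₖ₊₁²)/dₖ, aₖ₊₁ = ⌊(a₀+mₖ₊₁)/dₖ₊₁⌋:
  k=1: m=27, d=47, a=1
  k=2: m=20, d=8, a=5
  k=3: m=20, d=47, a=1
  k=4: m=27, d=1, a=54
d=1 and a=2a₀=54 at k=4, so the next step gives (m, d) = (27, 47) again — its k=1 value — and the period has length 4.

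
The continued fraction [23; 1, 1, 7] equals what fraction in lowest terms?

353/15

Fold from the inside: start with 7/1.
  1 + 1/7 = 8/7
  1 + 7/8 = 15/8
  23 + 8/15 = 353/15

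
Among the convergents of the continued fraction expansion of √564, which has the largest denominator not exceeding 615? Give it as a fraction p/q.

√564 = [23; 1, 2, 1, 46, …] (period length 4).
Convergents:
  p_0/q_0 = 23/1
  p_1/q_1 = 24/1
  p_2/q_2 = 71/3
  p_3/q_3 = 95/4
  p_4/q_4 = 4441/187
  p_5/q_5 = 4536/191
  p_6/q_6 = 13513/569
  p_7/q_7 = 18049/760
q_6 = 569 ≤ 615 < 760 = q_7, so the answer is 13513/569.

13513/569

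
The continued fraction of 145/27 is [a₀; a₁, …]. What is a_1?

145 = 5·27 + 10   →  a_0 = 5
27 = 2·10 + 7   →  a_1 = 2

2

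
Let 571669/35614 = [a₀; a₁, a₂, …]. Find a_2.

3

571669 = 16·35614 + 1845   →  a_0 = 16
35614 = 19·1845 + 559   →  a_1 = 19
1845 = 3·559 + 168   →  a_2 = 3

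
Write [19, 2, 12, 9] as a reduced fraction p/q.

4422/227

Fold from the inside: start with 9/1.
  12 + 1/9 = 109/9
  2 + 9/109 = 227/109
  19 + 109/227 = 4422/227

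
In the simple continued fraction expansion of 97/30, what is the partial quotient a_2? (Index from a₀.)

97 = 3·30 + 7   →  a_0 = 3
30 = 4·7 + 2   →  a_1 = 4
7 = 3·2 + 1   →  a_2 = 3

3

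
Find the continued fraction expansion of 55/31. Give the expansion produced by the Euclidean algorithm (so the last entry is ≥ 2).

55 = 1·31 + 24
31 = 1·24 + 7
24 = 3·7 + 3
7 = 2·3 + 1
3 = 3·1 + 0  (stop)
So 55/31 = [1; 1, 3, 2, 3].

[1; 1, 3, 2, 3]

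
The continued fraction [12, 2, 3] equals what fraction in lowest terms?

87/7

Using pₖ = aₖpₖ₋₁ + pₖ₋₂ and qₖ = aₖqₖ₋₁ + qₖ₋₂:
  k=0: a=12, p=12, q=1
  k=1: a=2, p=25, q=2
  k=2: a=3, p=87, q=7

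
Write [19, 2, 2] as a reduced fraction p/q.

Fold from the inside: start with 2/1.
  2 + 1/2 = 5/2
  19 + 2/5 = 97/5

97/5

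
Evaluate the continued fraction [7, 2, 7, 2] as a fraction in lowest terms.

239/32

Using pₖ = aₖpₖ₋₁ + pₖ₋₂ and qₖ = aₖqₖ₋₁ + qₖ₋₂:
  k=0: a=7, p=7, q=1
  k=1: a=2, p=15, q=2
  k=2: a=7, p=112, q=15
  k=3: a=2, p=239, q=32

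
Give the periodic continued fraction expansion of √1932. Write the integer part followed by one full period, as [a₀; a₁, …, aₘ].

a₀ = ⌊√1932⌋ = 43.
With m₀=0, d₀=1 and mₖ₊₁ = dₖaₖ − mₖ, dₖ₊₁ = (n − mₖ₊₁²)/dₖ, aₖ₊₁ = ⌊(a₀+mₖ₊₁)/dₖ₊₁⌋:
  k=1: m=43, d=83, a=1
  k=2: m=40, d=4, a=20
  k=3: m=40, d=83, a=1
  k=4: m=43, d=1, a=86
d=1 and a=2a₀=86 at k=4, so the next step gives (m, d) = (43, 83) again — its k=1 value — and the period has length 4.

[43; 1, 20, 1, 86]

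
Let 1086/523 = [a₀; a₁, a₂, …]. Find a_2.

13

1086 = 2·523 + 40   →  a_0 = 2
523 = 13·40 + 3   →  a_1 = 13
40 = 13·3 + 1   →  a_2 = 13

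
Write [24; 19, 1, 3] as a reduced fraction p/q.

Using pₖ = aₖpₖ₋₁ + pₖ₋₂ and qₖ = aₖqₖ₋₁ + qₖ₋₂:
  k=0: a=24, p=24, q=1
  k=1: a=19, p=457, q=19
  k=2: a=1, p=481, q=20
  k=3: a=3, p=1900, q=79

1900/79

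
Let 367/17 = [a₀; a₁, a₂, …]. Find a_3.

367 = 21·17 + 10   →  a_0 = 21
17 = 1·10 + 7   →  a_1 = 1
10 = 1·7 + 3   →  a_2 = 1
7 = 2·3 + 1   →  a_3 = 2

2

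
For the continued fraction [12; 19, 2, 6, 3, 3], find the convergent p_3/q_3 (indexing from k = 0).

3049/253

Using pₖ = aₖpₖ₋₁ + pₖ₋₂, qₖ = aₖqₖ₋₁ + qₖ₋₂ (with p₋₁=1, p₋₂=0, q₋₁=0, q₋₂=1):
  k=0: a=12, p=12, q=1
  k=1: a=19, p=229, q=19
  k=2: a=2, p=470, q=39
  k=3: a=6, p=3049, q=253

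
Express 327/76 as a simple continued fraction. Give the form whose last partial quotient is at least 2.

327 = 4·76 + 23
76 = 3·23 + 7
23 = 3·7 + 2
7 = 3·2 + 1
2 = 2·1 + 0  (stop)
So 327/76 = [4; 3, 3, 3, 2].

[4; 3, 3, 3, 2]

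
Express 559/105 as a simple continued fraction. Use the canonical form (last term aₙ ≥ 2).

[5; 3, 11, 3]

559 = 5*105 + 34
105 = 3*34 + 3
34 = 11*3 + 1
3 = 3*1 + 0  (stop)
So 559/105 = [5; 3, 11, 3].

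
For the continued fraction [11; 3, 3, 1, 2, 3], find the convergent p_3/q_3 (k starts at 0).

147/13

Using pₖ = aₖpₖ₋₁ + pₖ₋₂, qₖ = aₖqₖ₋₁ + qₖ₋₂ (with p₋₁=1, p₋₂=0, q₋₁=0, q₋₂=1):
  k=0: a=11, p=11, q=1
  k=1: a=3, p=34, q=3
  k=2: a=3, p=113, q=10
  k=3: a=1, p=147, q=13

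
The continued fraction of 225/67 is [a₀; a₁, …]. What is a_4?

1

225 = 3·67 + 24   →  a_0 = 3
67 = 2·24 + 19   →  a_1 = 2
24 = 1·19 + 5   →  a_2 = 1
19 = 3·5 + 4   →  a_3 = 3
5 = 1·4 + 1   →  a_4 = 1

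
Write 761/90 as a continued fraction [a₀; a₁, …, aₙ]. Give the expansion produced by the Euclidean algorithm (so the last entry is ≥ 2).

[8; 2, 5, 8]

761 = 8*90 + 41
90 = 2*41 + 8
41 = 5*8 + 1
8 = 8*1 + 0  (stop)
So 761/90 = [8; 2, 5, 8].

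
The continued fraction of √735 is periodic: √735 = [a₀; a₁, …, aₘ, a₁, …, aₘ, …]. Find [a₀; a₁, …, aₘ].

[27; 9, 54]

a₀ = ⌊√735⌋ = 27.
With m₀=0, d₀=1 and mₖ₊₁ = dₖaₖ − mₖ, dₖ₊₁ = (n − mₖ₊₁²)/dₖ, aₖ₊₁ = ⌊(a₀+mₖ₊₁)/dₖ₊₁⌋:
  k=1: m=27, d=6, a=9
  k=2: m=27, d=1, a=54
d=1 and a=2a₀=54 at k=2, so the next step gives (m, d) = (27, 6) again — its k=1 value — and the period has length 2.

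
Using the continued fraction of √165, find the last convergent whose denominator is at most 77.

√165 = [12; 1, 5, 2, 5, 1, 24, …] (period length 6).
Convergents:
  p_0/q_0 = 12/1
  p_1/q_1 = 13/1
  p_2/q_2 = 77/6
  p_3/q_3 = 167/13
  p_4/q_4 = 912/71
  p_5/q_5 = 1079/84
q_4 = 71 ≤ 77 < 84 = q_5, so the answer is 912/71.

912/71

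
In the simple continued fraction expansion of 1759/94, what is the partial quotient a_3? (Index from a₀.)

2

1759 = 18·94 + 67   →  a_0 = 18
94 = 1·67 + 27   →  a_1 = 1
67 = 2·27 + 13   →  a_2 = 2
27 = 2·13 + 1   →  a_3 = 2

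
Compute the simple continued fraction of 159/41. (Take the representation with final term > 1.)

[3; 1, 7, 5]

159 = 3·41 + 36
41 = 1·36 + 5
36 = 7·5 + 1
5 = 5·1 + 0  (stop)
So 159/41 = [3; 1, 7, 5].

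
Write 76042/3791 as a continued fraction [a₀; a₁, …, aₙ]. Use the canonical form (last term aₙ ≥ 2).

76042 = 20×3791 + 222
3791 = 17×222 + 17
222 = 13×17 + 1
17 = 17×1 + 0  (stop)
So 76042/3791 = [20; 17, 13, 17].

[20; 17, 13, 17]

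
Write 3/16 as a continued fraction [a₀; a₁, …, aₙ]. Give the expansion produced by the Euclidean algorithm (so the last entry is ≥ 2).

[0; 5, 3]

3 = 0*16 + 3
16 = 5*3 + 1
3 = 3*1 + 0  (stop)
So 3/16 = [0; 5, 3].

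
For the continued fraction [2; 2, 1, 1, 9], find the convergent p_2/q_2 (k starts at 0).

Using pₖ = aₖpₖ₋₁ + pₖ₋₂, qₖ = aₖqₖ₋₁ + qₖ₋₂ (with p₋₁=1, p₋₂=0, q₋₁=0, q₋₂=1):
  k=0: a=2, p=2, q=1
  k=1: a=2, p=5, q=2
  k=2: a=1, p=7, q=3

7/3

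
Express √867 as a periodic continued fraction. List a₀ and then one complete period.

a₀ = ⌊√867⌋ = 29.
With m₀=0, d₀=1 and mₖ₊₁ = dₖaₖ − mₖ, dₖ₊₁ = (n − mₖ₊₁²)/dₖ, aₖ₊₁ = ⌊(a₀+mₖ₊₁)/dₖ₊₁⌋:
  k=1: m=29, d=26, a=2
  k=2: m=23, d=13, a=4
  k=3: m=29, d=2, a=29
  k=4: m=29, d=13, a=4
  k=5: m=23, d=26, a=2
  k=6: m=29, d=1, a=58
d=1 and a=2a₀=58 at k=6, so the next step gives (m, d) = (29, 26) again — its k=1 value — and the period has length 6.

[29; 2, 4, 29, 4, 2, 58]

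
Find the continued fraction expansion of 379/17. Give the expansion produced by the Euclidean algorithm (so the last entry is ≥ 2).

[22; 3, 2, 2]

379 = 22×17 + 5
17 = 3×5 + 2
5 = 2×2 + 1
2 = 2×1 + 0  (stop)
So 379/17 = [22; 3, 2, 2].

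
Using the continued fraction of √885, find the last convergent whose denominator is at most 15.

√885 = [29; 1, 2, 1, 58, …] (period length 4).
Convergents:
  p_0/q_0 = 29/1
  p_1/q_1 = 30/1
  p_2/q_2 = 89/3
  p_3/q_3 = 119/4
  p_4/q_4 = 6991/235
q_3 = 4 ≤ 15 < 235 = q_4, so the answer is 119/4.

119/4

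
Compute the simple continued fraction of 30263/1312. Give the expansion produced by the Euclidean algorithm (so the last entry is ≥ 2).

30263 = 23*1312 + 87
1312 = 15*87 + 7
87 = 12*7 + 3
7 = 2*3 + 1
3 = 3*1 + 0  (stop)
So 30263/1312 = [23; 15, 12, 2, 3].

[23; 15, 12, 2, 3]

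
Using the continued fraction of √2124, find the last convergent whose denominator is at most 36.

√2124 = [46; 11, 1, 1, 22, 1, 1, 11, 92, …] (period length 8).
Convergents:
  p_0/q_0 = 46/1
  p_1/q_1 = 507/11
  p_2/q_2 = 553/12
  p_3/q_3 = 1060/23
  p_4/q_4 = 23873/518
q_3 = 23 ≤ 36 < 518 = q_4, so the answer is 1060/23.

1060/23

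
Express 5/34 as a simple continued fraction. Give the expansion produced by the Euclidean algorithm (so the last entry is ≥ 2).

5 = 0·34 + 5
34 = 6·5 + 4
5 = 1·4 + 1
4 = 4·1 + 0  (stop)
So 5/34 = [0; 6, 1, 4].

[0; 6, 1, 4]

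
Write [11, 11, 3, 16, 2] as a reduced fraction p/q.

Fold from the inside: start with 2/1.
  16 + 1/2 = 33/2
  3 + 2/33 = 101/33
  11 + 33/101 = 1144/101
  11 + 101/1144 = 12685/1144

12685/1144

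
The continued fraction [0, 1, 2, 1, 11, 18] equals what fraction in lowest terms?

633/850

Fold from the inside: start with 18/1.
  11 + 1/18 = 199/18
  1 + 18/199 = 217/199
  2 + 199/217 = 633/217
  1 + 217/633 = 850/633
  0 + 633/850 = 633/850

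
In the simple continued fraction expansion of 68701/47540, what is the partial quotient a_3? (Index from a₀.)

18

68701 = 1·47540 + 21161   →  a_0 = 1
47540 = 2·21161 + 5218   →  a_1 = 2
21161 = 4·5218 + 289   →  a_2 = 4
5218 = 18·289 + 16   →  a_3 = 18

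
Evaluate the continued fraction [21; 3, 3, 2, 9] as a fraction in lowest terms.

Fold from the inside: start with 9/1.
  2 + 1/9 = 19/9
  3 + 9/19 = 66/19
  3 + 19/66 = 217/66
  21 + 66/217 = 4623/217

4623/217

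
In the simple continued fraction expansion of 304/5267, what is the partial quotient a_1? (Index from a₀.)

304 = 0·5267 + 304   →  a_0 = 0
5267 = 17·304 + 99   →  a_1 = 17

17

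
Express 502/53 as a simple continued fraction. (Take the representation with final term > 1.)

502 = 9*53 + 25
53 = 2*25 + 3
25 = 8*3 + 1
3 = 3*1 + 0  (stop)
So 502/53 = [9; 2, 8, 3].

[9; 2, 8, 3]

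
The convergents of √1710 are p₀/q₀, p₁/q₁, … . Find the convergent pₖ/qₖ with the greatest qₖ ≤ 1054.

√1710 = [41; 2, 1, 5, 4, 5, 1, 2, 82, …] (period length 8).
Convergents:
  p_0/q_0 = 41/1
  p_1/q_1 = 83/2
  p_2/q_2 = 124/3
  p_3/q_3 = 703/17
  p_4/q_4 = 2936/71
  p_5/q_5 = 15383/372
  p_6/q_6 = 18319/443
  p_7/q_7 = 52021/1258
q_6 = 443 ≤ 1054 < 1258 = q_7, so the answer is 18319/443.

18319/443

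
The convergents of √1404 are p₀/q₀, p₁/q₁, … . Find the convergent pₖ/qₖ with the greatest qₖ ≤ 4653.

62425/1666

√1404 = [37; 2, 7, 1, 4, 1, 7, 2, 74, …] (period length 8).
Convergents:
  p_0/q_0 = 37/1
  p_1/q_1 = 75/2
  p_2/q_2 = 562/15
  p_3/q_3 = 637/17
  p_4/q_4 = 3110/83
  p_5/q_5 = 3747/100
  p_6/q_6 = 29339/783
  p_7/q_7 = 62425/1666
  p_8/q_8 = 4648789/124067
q_7 = 1666 ≤ 4653 < 124067 = q_8, so the answer is 62425/1666.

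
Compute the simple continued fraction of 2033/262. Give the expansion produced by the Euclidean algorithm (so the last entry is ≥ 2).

[7; 1, 3, 6, 3, 3]

2033 = 7·262 + 199
262 = 1·199 + 63
199 = 3·63 + 10
63 = 6·10 + 3
10 = 3·3 + 1
3 = 3·1 + 0  (stop)
So 2033/262 = [7; 1, 3, 6, 3, 3].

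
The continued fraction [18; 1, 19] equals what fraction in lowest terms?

Fold from the inside: start with 19/1.
  1 + 1/19 = 20/19
  18 + 19/20 = 379/20

379/20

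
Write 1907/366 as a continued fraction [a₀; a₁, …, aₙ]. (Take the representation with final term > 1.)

1907 = 5·366 + 77
366 = 4·77 + 58
77 = 1·58 + 19
58 = 3·19 + 1
19 = 19·1 + 0  (stop)
So 1907/366 = [5; 4, 1, 3, 19].

[5; 4, 1, 3, 19]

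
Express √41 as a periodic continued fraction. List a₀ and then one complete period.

[6; 2, 2, 12]

a₀ = ⌊√41⌋ = 6.
With m₀=0, d₀=1 and mₖ₊₁ = dₖaₖ − mₖ, dₖ₊₁ = (n − mₖ₊₁²)/dₖ, aₖ₊₁ = ⌊(a₀+mₖ₊₁)/dₖ₊₁⌋:
  k=1: m=6, d=5, a=2
  k=2: m=4, d=5, a=2
  k=3: m=6, d=1, a=12
d=1 and a=2a₀=12 at k=3, so the next step gives (m, d) = (6, 5) again — its k=1 value — and the period has length 3.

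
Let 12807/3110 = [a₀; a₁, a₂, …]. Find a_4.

6

12807 = 4·3110 + 367   →  a_0 = 4
3110 = 8·367 + 174   →  a_1 = 8
367 = 2·174 + 19   →  a_2 = 2
174 = 9·19 + 3   →  a_3 = 9
19 = 6·3 + 1   →  a_4 = 6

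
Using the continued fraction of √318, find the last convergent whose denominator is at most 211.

3727/209

√318 = [17; 1, 4, 1, 34, …] (period length 4).
Convergents:
  p_0/q_0 = 17/1
  p_1/q_1 = 18/1
  p_2/q_2 = 89/5
  p_3/q_3 = 107/6
  p_4/q_4 = 3727/209
  p_5/q_5 = 3834/215
q_4 = 209 ≤ 211 < 215 = q_5, so the answer is 3727/209.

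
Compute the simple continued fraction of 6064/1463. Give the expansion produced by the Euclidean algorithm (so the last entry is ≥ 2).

6064 = 4*1463 + 212
1463 = 6*212 + 191
212 = 1*191 + 21
191 = 9*21 + 2
21 = 10*2 + 1
2 = 2*1 + 0  (stop)
So 6064/1463 = [4; 6, 1, 9, 10, 2].

[4; 6, 1, 9, 10, 2]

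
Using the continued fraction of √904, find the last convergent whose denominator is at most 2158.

27090/901

√904 = [30; 15, 60, …] (period length 2).
Convergents:
  p_0/q_0 = 30/1
  p_1/q_1 = 451/15
  p_2/q_2 = 27090/901
  p_3/q_3 = 406801/13530
q_2 = 901 ≤ 2158 < 13530 = q_3, so the answer is 27090/901.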